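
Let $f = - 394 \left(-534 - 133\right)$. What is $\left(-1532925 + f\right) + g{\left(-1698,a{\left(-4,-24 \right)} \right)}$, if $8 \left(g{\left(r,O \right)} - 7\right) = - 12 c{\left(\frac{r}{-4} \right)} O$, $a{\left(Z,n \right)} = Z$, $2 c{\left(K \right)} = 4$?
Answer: $-1270108$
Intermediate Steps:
$c{\left(K \right)} = 2$ ($c{\left(K \right)} = \frac{1}{2} \cdot 4 = 2$)
$g{\left(r,O \right)} = 7 - 3 O$ ($g{\left(r,O \right)} = 7 + \frac{\left(-12\right) 2 O}{8} = 7 + \frac{\left(-24\right) O}{8} = 7 - 3 O$)
$f = 262798$ ($f = \left(-394\right) \left(-667\right) = 262798$)
$\left(-1532925 + f\right) + g{\left(-1698,a{\left(-4,-24 \right)} \right)} = \left(-1532925 + 262798\right) + \left(7 - -12\right) = -1270127 + \left(7 + 12\right) = -1270127 + 19 = -1270108$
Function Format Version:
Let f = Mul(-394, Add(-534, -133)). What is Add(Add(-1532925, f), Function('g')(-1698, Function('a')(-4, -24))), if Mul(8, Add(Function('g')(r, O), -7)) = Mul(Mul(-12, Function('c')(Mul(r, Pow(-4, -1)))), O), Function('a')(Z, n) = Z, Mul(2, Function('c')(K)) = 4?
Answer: -1270108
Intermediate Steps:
Function('c')(K) = 2 (Function('c')(K) = Mul(Rational(1, 2), 4) = 2)
Function('g')(r, O) = Add(7, Mul(-3, O)) (Function('g')(r, O) = Add(7, Mul(Rational(1, 8), Mul(Mul(-12, 2), O))) = Add(7, Mul(Rational(1, 8), Mul(-24, O))) = Add(7, Mul(-3, O)))
f = 262798 (f = Mul(-394, -667) = 262798)
Add(Add(-1532925, f), Function('g')(-1698, Function('a')(-4, -24))) = Add(Add(-1532925, 262798), Add(7, Mul(-3, -4))) = Add(-1270127, Add(7, 12)) = Add(-1270127, 19) = -1270108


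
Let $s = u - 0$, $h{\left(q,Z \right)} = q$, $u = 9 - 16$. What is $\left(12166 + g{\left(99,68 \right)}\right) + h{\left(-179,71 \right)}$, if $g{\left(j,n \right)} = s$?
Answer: $11980$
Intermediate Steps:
$u = -7$ ($u = 9 - 16 = -7$)
$s = -7$ ($s = -7 - 0 = -7 + 0 = -7$)
$g{\left(j,n \right)} = -7$
$\left(12166 + g{\left(99,68 \right)}\right) + h{\left(-179,71 \right)} = \left(12166 - 7\right) - 179 = 12159 - 179 = 11980$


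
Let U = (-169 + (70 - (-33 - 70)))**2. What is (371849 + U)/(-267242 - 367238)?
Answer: -74373/126896 ≈ -0.58609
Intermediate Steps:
U = 16 (U = (-169 + (70 - 1*(-103)))**2 = (-169 + (70 + 103))**2 = (-169 + 173)**2 = 4**2 = 16)
(371849 + U)/(-267242 - 367238) = (371849 + 16)/(-267242 - 367238) = 371865/(-634480) = 371865*(-1/634480) = -74373/126896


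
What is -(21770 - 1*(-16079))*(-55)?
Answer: 2081695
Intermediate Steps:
-(21770 - 1*(-16079))*(-55) = -(21770 + 16079)*(-55) = -37849*(-55) = -1*(-2081695) = 2081695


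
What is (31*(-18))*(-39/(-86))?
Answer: -10881/43 ≈ -253.05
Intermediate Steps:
(31*(-18))*(-39/(-86)) = -(-21762)*(-1)/86 = -558*39/86 = -10881/43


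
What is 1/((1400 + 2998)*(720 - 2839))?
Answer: -1/9319362 ≈ -1.0730e-7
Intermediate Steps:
1/((1400 + 2998)*(720 - 2839)) = 1/(4398*(-2119)) = 1/(-9319362) = -1/9319362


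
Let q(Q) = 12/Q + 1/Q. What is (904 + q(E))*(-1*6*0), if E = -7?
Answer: 0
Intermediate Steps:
q(Q) = 13/Q (q(Q) = 12/Q + 1/Q = 13/Q)
(904 + q(E))*(-1*6*0) = (904 + 13/(-7))*(-1*6*0) = (904 + 13*(-1/7))*(-6*0) = (904 - 13/7)*0 = (6315/7)*0 = 0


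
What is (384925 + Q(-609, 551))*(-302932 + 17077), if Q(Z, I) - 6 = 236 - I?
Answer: -109944406680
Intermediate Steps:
Q(Z, I) = 242 - I (Q(Z, I) = 6 + (236 - I) = 242 - I)
(384925 + Q(-609, 551))*(-302932 + 17077) = (384925 + (242 - 1*551))*(-302932 + 17077) = (384925 + (242 - 551))*(-285855) = (384925 - 309)*(-285855) = 384616*(-285855) = -109944406680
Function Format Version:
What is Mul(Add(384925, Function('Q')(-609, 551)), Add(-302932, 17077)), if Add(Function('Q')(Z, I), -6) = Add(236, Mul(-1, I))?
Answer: -109944406680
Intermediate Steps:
Function('Q')(Z, I) = Add(242, Mul(-1, I)) (Function('Q')(Z, I) = Add(6, Add(236, Mul(-1, I))) = Add(242, Mul(-1, I)))
Mul(Add(384925, Function('Q')(-609, 551)), Add(-302932, 17077)) = Mul(Add(384925, Add(242, Mul(-1, 551))), Add(-302932, 17077)) = Mul(Add(384925, Add(242, -551)), -285855) = Mul(Add(384925, -309), -285855) = Mul(384616, -285855) = -109944406680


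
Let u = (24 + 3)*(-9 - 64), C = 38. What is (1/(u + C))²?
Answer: 1/3736489 ≈ 2.6763e-7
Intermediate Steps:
u = -1971 (u = 27*(-73) = -1971)
(1/(u + C))² = (1/(-1971 + 38))² = (1/(-1933))² = (-1/1933)² = 1/3736489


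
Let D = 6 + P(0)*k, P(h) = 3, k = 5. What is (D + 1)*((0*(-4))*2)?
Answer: 0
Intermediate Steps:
D = 21 (D = 6 + 3*5 = 6 + 15 = 21)
(D + 1)*((0*(-4))*2) = (21 + 1)*((0*(-4))*2) = 22*(0*2) = 22*0 = 0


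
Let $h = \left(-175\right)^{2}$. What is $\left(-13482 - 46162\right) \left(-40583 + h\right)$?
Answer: $593934952$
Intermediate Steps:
$h = 30625$
$\left(-13482 - 46162\right) \left(-40583 + h\right) = \left(-13482 - 46162\right) \left(-40583 + 30625\right) = \left(-59644\right) \left(-9958\right) = 593934952$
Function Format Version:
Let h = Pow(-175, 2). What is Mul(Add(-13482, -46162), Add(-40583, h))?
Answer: 593934952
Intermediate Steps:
h = 30625
Mul(Add(-13482, -46162), Add(-40583, h)) = Mul(Add(-13482, -46162), Add(-40583, 30625)) = Mul(-59644, -9958) = 593934952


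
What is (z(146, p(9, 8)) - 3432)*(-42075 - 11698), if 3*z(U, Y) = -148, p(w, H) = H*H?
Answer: 561605212/3 ≈ 1.8720e+8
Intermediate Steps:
p(w, H) = H²
z(U, Y) = -148/3 (z(U, Y) = (⅓)*(-148) = -148/3)
(z(146, p(9, 8)) - 3432)*(-42075 - 11698) = (-148/3 - 3432)*(-42075 - 11698) = -10444/3*(-53773) = 561605212/3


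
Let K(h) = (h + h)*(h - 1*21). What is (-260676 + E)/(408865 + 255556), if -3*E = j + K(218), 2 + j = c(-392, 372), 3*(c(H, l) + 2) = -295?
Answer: -2603453/5979789 ≈ -0.43538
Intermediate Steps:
c(H, l) = -301/3 (c(H, l) = -2 + (⅓)*(-295) = -2 - 295/3 = -301/3)
K(h) = 2*h*(-21 + h) (K(h) = (2*h)*(h - 21) = (2*h)*(-21 + h) = 2*h*(-21 + h))
j = -307/3 (j = -2 - 301/3 = -307/3 ≈ -102.33)
E = -257369/9 (E = -(-307/3 + 2*218*(-21 + 218))/3 = -(-307/3 + 2*218*197)/3 = -(-307/3 + 85892)/3 = -⅓*257369/3 = -257369/9 ≈ -28597.)
(-260676 + E)/(408865 + 255556) = (-260676 - 257369/9)/(408865 + 255556) = -2603453/9/664421 = -2603453/9*1/664421 = -2603453/5979789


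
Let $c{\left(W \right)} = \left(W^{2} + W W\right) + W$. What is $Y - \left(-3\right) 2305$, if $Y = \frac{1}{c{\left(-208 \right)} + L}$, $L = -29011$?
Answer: $\frac{396291736}{57309} \approx 6915.0$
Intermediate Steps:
$c{\left(W \right)} = W + 2 W^{2}$ ($c{\left(W \right)} = \left(W^{2} + W^{2}\right) + W = 2 W^{2} + W = W + 2 W^{2}$)
$Y = \frac{1}{57309}$ ($Y = \frac{1}{- 208 \left(1 + 2 \left(-208\right)\right) - 29011} = \frac{1}{- 208 \left(1 - 416\right) - 29011} = \frac{1}{\left(-208\right) \left(-415\right) - 29011} = \frac{1}{86320 - 29011} = \frac{1}{57309} \approx 1.7449 \cdot 10^{-5}$)
$Y - \left(-3\right) 2305 = \frac{1}{57309} - \left(-3\right) 2305 = \frac{1}{57309} - -6915 = \frac{1}{57309} + 6915 = \frac{396291736}{57309}$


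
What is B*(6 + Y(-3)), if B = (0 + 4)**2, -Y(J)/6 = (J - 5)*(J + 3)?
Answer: 96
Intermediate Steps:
Y(J) = -6*(-5 + J)*(3 + J) (Y(J) = -6*(J - 5)*(J + 3) = -6*(-5 + J)*(3 + J))
B = 16 (B = 4**2 = 16)
B*(6 + Y(-3)) = 16*(6 + (90 - 6*(-3)**2 + 12*(-3))) = 16*(6 + (90 - 6*9 - 36)) = 16*(6 + (90 - 54 - 36)) = 16*(6 + 0) = 16*6 = 96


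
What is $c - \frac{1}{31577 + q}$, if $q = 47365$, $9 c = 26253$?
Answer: $\frac{230273813}{78942} \approx 2917.0$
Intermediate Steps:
$c = 2917$ ($c = \frac{1}{9} \cdot 26253 = 2917$)
$c - \frac{1}{31577 + q} = 2917 - \frac{1}{31577 + 47365} = 2917 - \frac{1}{78942} = \frac{230273813}{78942}$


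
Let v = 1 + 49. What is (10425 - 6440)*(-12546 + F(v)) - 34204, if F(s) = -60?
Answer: -50269114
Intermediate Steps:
v = 50
(10425 - 6440)*(-12546 + F(v)) - 34204 = (10425 - 6440)*(-12546 - 60) - 34204 = 3985*(-12606) - 34204 = -50234910 - 34204 = -50269114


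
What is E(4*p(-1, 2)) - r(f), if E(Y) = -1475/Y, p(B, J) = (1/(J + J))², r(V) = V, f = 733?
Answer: -6633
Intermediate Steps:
p(B, J) = 1/(4*J²) (p(B, J) = (1/(2*J))² = 1/(4*J²))
E(4*p(-1, 2)) - r(f) = -1475/(4*((¼)/2²)) - 1*733 = -1475/(4*((¼)*(¼))) - 733 = -1475/(4*(1/16)) - 733 = -1475/¼ - 733 = -1475*4 - 733 = -5900 - 733 = -6633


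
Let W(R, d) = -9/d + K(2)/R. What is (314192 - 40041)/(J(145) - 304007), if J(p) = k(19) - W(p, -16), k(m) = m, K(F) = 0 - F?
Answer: -636030320/705253433 ≈ -0.90185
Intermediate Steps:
K(F) = -F
W(R, d) = -9/d - 2/R (W(R, d) = -9/d + (-1*2)/R = -9/d - 2/R)
J(p) = 295/16 + 2/p (J(p) = 19 - (-9/(-16) - 2/p) = 19 - (-9*(-1/16) - 2/p) = 19 - (9/16 - 2/p) = 19 + (-9/16 + 2/p) = 295/16 + 2/p)
(314192 - 40041)/(J(145) - 304007) = (314192 - 40041)/((295/16 + 2/145) - 304007) = 274151/((295/16 + 2*(1/145)) - 304007) = 274151/((295/16 + 2/145) - 304007) = 274151/(42807/2320 - 304007) = 274151/(-705253433/2320) = 274151*(-2320/705253433) = -636030320/705253433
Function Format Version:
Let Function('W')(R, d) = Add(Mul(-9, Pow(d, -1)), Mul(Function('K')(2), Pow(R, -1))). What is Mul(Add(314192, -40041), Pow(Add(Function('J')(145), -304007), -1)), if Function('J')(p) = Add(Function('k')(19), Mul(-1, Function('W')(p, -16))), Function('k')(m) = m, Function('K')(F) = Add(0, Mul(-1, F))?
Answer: Rational(-636030320, 705253433) ≈ -0.90185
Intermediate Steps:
Function('K')(F) = Mul(-1, F)
Function('W')(R, d) = Add(Mul(-9, Pow(d, -1)), Mul(-2, Pow(R, -1))) (Function('W')(R, d) = Add(Mul(-9, Pow(d, -1)), Mul(Mul(-1, 2), Pow(R, -1))) = Add(Mul(-9, Pow(d, -1)), Mul(-2, Pow(R, -1))))
Function('J')(p) = Add(Rational(295, 16), Mul(2, Pow(p, -1))) (Function('J')(p) = Add(19, Mul(-1, Add(Mul(-9, Pow(-16, -1)), Mul(-2, Pow(p, -1))))) = Add(19, Mul(-1, Add(Mul(-9, Rational(-1, 16)), Mul(-2, Pow(p, -1))))) = Add(19, Mul(-1, Add(Rational(9, 16), Mul(-2, Pow(p, -1))))) = Add(19, Add(Rational(-9, 16), Mul(2, Pow(p, -1)))) = Add(Rational(295, 16), Mul(2, Pow(p, -1))))
Mul(Add(314192, -40041), Pow(Add(Function('J')(145), -304007), -1)) = Mul(Add(314192, -40041), Pow(Add(Add(Rational(295, 16), Mul(2, Pow(145, -1))), -304007), -1)) = Mul(274151, Pow(Add(Add(Rational(295, 16), Mul(2, Rational(1, 145))), -304007), -1)) = Mul(274151, Pow(Add(Add(Rational(295, 16), Rational(2, 145)), -304007), -1)) = Mul(274151, Pow(Add(Rational(42807, 2320), -304007), -1)) = Mul(274151, Pow(Rational(-705253433, 2320), -1)) = Mul(274151, Rational(-2320, 705253433)) = Rational(-636030320, 705253433)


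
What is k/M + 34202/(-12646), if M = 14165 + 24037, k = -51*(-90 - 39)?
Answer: -203897795/80517082 ≈ -2.5324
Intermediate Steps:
k = 6579 (k = -51*(-129) = 6579)
M = 38202
k/M + 34202/(-12646) = 6579/38202 + 34202/(-12646) = 6579*(1/38202) + 34202*(-1/12646) = 2193/12734 - 17101/6323 = -203897795/80517082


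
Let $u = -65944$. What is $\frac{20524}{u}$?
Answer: $- \frac{5131}{16486} \approx -0.31123$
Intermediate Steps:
$\frac{20524}{u} = \frac{20524}{-65944} = 20524 \left(- \frac{1}{65944}\right) = - \frac{5131}{16486}$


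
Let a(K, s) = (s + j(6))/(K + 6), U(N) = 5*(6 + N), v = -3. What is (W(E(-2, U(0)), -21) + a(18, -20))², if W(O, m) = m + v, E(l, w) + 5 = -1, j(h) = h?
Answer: 87025/144 ≈ 604.34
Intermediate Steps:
U(N) = 30 + 5*N
E(l, w) = -6 (E(l, w) = -5 - 1 = -6)
W(O, m) = -3 + m (W(O, m) = m - 3 = -3 + m)
a(K, s) = (6 + s)/(6 + K) (a(K, s) = (s + 6)/(K + 6) = (6 + s)/(6 + K))
(W(E(-2, U(0)), -21) + a(18, -20))² = ((-3 - 21) + (6 - 20)/(6 + 18))² = (-24 - 14/24)² = (-24 + (1/24)*(-14))² = (-24 - 7/12)² = (-295/12)² = 87025/144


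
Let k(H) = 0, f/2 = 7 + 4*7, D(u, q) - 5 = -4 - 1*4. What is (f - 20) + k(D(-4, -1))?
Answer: 50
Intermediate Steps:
D(u, q) = -3 (D(u, q) = 5 + (-4 - 1*4) = 5 + (-4 - 4) = 5 - 8 = -3)
f = 70 (f = 2*(7 + 4*7) = 2*(7 + 28) = 2*35 = 70)
(f - 20) + k(D(-4, -1)) = (70 - 20) + 0 = 50 + 0 = 50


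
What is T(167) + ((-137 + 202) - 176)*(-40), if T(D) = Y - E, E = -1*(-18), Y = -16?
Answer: 4406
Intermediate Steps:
E = 18
T(D) = -34 (T(D) = -16 - 1*18 = -16 - 18 = -34)
T(167) + ((-137 + 202) - 176)*(-40) = -34 + ((-137 + 202) - 176)*(-40) = -34 + (65 - 176)*(-40) = -34 - 111*(-40) = -34 + 4440 = 4406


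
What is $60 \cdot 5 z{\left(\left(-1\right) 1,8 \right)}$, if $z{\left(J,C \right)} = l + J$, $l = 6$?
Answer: $1500$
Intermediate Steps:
$z{\left(J,C \right)} = 6 + J$
$60 \cdot 5 z{\left(\left(-1\right) 1,8 \right)} = 60 \cdot 5 \left(6 - 1\right) = 300 \left(6 - 1\right) = 300 \cdot 5 = 1500$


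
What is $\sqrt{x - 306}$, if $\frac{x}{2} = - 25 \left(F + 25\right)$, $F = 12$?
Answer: $14 i \sqrt{11} \approx 46.433 i$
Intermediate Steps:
$x = -1850$ ($x = 2 \left(- 25 \left(12 + 25\right)\right) = 2 \left(\left(-25\right) 37\right) = 2 \left(-925\right) = -1850$)
$\sqrt{x - 306} = \sqrt{-1850 - 306} = \sqrt{-2156} = 14 i \sqrt{11}$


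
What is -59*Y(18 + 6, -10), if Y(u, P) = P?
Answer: 590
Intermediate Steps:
-59*Y(18 + 6, -10) = -59*(-10) = 590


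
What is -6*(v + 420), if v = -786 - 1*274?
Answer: 3840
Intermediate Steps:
v = -1060 (v = -786 - 274 = -1060)
-6*(v + 420) = -6*(-1060 + 420) = -6*(-640) = 3840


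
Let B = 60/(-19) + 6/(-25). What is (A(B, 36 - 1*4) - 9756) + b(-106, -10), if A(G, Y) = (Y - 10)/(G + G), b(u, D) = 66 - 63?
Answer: -15746567/1614 ≈ -9756.2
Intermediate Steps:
b(u, D) = 3
B = -1614/475 (B = 60*(-1/19) + 6*(-1/25) = -60/19 - 6/25 = -1614/475 ≈ -3.3979)
A(G, Y) = (-10 + Y)/(2*G) (A(G, Y) = (-10 + Y)/((2*G)) = (-10 + Y)*(1/(2*G)) = (-10 + Y)/(2*G))
(A(B, 36 - 1*4) - 9756) + b(-106, -10) = ((-10 + (36 - 1*4))/(2*(-1614/475)) - 9756) + 3 = ((½)*(-475/1614)*(-10 + (36 - 4)) - 9756) + 3 = ((½)*(-475/1614)*(-10 + 32) - 9756) + 3 = ((½)*(-475/1614)*22 - 9756) + 3 = (-5225/1614 - 9756) + 3 = -15751409/1614 + 3 = -15746567/1614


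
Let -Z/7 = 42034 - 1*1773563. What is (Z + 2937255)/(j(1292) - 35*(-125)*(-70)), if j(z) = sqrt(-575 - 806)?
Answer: -4611499637500/93789063881 - 15057958*I*sqrt(1381)/93789063881 ≈ -49.169 - 0.0059664*I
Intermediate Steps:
j(z) = I*sqrt(1381) (j(z) = sqrt(-1381) = I*sqrt(1381))
Z = 12120703 (Z = -7*(42034 - 1*1773563) = -7*(42034 - 1773563) = -7*(-1731529) = 12120703)
(Z + 2937255)/(j(1292) - 35*(-125)*(-70)) = (12120703 + 2937255)/(I*sqrt(1381) - 35*(-125)*(-70)) = 15057958/(I*sqrt(1381) + 4375*(-70)) = 15057958/(I*sqrt(1381) - 306250) = 15057958/(-306250 + I*sqrt(1381))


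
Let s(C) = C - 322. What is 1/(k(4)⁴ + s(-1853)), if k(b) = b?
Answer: -1/1919 ≈ -0.00052110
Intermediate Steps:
s(C) = -322 + C
1/(k(4)⁴ + s(-1853)) = 1/(4⁴ + (-322 - 1853)) = 1/(256 - 2175) = 1/(-1919) = -1/1919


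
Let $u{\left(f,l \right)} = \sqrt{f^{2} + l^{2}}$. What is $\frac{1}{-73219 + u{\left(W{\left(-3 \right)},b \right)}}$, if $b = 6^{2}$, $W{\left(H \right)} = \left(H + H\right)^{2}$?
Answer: $- \frac{73219}{5361019369} - \frac{36 \sqrt{2}}{5361019369} \approx -1.3667 \cdot 10^{-5}$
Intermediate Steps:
$W{\left(H \right)} = 4 H^{2}$ ($W{\left(H \right)} = \left(2 H\right)^{2} = 4 H^{2}$)
$b = 36$
$\frac{1}{-73219 + u{\left(W{\left(-3 \right)},b \right)}} = \frac{1}{-73219 + \sqrt{\left(4 \left(-3\right)^{2}\right)^{2} + 36^{2}}} = \frac{1}{-73219 + \sqrt{\left(4 \cdot 9\right)^{2} + 1296}} = \frac{1}{-73219 + \sqrt{36^{2} + 1296}} = \frac{1}{-73219 + \sqrt{1296 + 1296}} = \frac{1}{-73219 + \sqrt{2592}} = \frac{1}{-73219 + 36 \sqrt{2}}$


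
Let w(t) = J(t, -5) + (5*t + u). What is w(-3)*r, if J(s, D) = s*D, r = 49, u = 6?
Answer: 294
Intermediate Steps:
J(s, D) = D*s
w(t) = 6 (w(t) = -5*t + (5*t + 6) = -5*t + (6 + 5*t) = 6)
w(-3)*r = 6*49 = 294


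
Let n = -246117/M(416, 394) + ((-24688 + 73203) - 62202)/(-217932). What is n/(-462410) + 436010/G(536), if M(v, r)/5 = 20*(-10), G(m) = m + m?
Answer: 686537287099863263/1687963430010000 ≈ 406.73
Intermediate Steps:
G(m) = 2*m
M(v, r) = -1000 (M(v, r) = 5*(20*(-10)) = 5*(-200) = -1000)
n = 13412614261/54483000 (n = -246117/(-1000) + ((-24688 + 73203) - 62202)/(-217932) = -246117*(-1/1000) + (48515 - 62202)*(-1/217932) = 246117/1000 - 13687*(-1/217932) = 246117/1000 + 13687/217932 = 13412614261/54483000 ≈ 246.18)
n/(-462410) + 436010/G(536) = (13412614261/54483000)/(-462410) + 436010/((2*536)) = (13412614261/54483000)*(-1/462410) + 436010/1072 = -13412614261/25193484030000 + 436010*(1/1072) = -13412614261/25193484030000 + 218005/536 = 686537287099863263/1687963430010000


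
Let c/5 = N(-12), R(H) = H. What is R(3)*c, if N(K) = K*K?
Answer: 2160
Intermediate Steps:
N(K) = K²
c = 720 (c = 5*(-12)² = 5*144 = 720)
R(3)*c = 3*720 = 2160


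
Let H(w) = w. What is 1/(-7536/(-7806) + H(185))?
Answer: 1301/241941 ≈ 0.0053773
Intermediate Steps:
1/(-7536/(-7806) + H(185)) = 1/(-7536/(-7806) + 185) = 1/(-7536*(-1/7806) + 185) = 1/(1256/1301 + 185) = 1/(241941/1301) = 1301/241941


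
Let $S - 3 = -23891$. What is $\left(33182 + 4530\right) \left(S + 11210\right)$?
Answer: $-478112736$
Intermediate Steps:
$S = -23888$ ($S = 3 - 23891 = -23888$)
$\left(33182 + 4530\right) \left(S + 11210\right) = \left(33182 + 4530\right) \left(-23888 + 11210\right) = 37712 \left(-12678\right) = -478112736$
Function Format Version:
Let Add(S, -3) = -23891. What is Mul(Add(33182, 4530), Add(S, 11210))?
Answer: -478112736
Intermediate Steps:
S = -23888 (S = Add(3, -23891) = -23888)
Mul(Add(33182, 4530), Add(S, 11210)) = Mul(Add(33182, 4530), Add(-23888, 11210)) = Mul(37712, -12678) = -478112736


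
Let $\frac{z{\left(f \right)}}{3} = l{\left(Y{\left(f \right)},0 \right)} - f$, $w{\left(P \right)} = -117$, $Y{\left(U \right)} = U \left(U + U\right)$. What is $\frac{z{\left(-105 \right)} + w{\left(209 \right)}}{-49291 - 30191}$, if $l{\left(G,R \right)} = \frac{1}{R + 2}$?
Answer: $- \frac{133}{52988} \approx -0.00251$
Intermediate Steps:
$Y{\left(U \right)} = 2 U^{2}$ ($Y{\left(U \right)} = U 2 U = 2 U^{2}$)
$l{\left(G,R \right)} = \frac{1}{2 + R}$
$z{\left(f \right)} = \frac{3}{2} - 3 f$ ($z{\left(f \right)} = 3 \left(\frac{1}{2 + 0} - f\right) = 3 \left(\frac{1}{2} - f\right) = \frac{3}{2} - 3 f$)
$\frac{z{\left(-105 \right)} + w{\left(209 \right)}}{-49291 - 30191} = \frac{\left(\frac{3}{2} - -315\right) - 117}{-49291 - 30191} = \frac{\left(\frac{3}{2} + 315\right) - 117}{-79482} = \left(\frac{633}{2} - 117\right) \left(- \frac{1}{79482}\right) = \frac{399}{2} \left(- \frac{1}{79482}\right) = - \frac{133}{52988}$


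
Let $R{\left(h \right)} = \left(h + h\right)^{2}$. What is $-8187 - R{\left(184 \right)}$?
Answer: $-143611$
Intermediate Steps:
$R{\left(h \right)} = 4 h^{2}$ ($R{\left(h \right)} = \left(2 h\right)^{2} = 4 h^{2}$)
$-8187 - R{\left(184 \right)} = -8187 - 4 \cdot 184^{2} = -8187 - 4 \cdot 33856 = -8187 - 135424 = -143611$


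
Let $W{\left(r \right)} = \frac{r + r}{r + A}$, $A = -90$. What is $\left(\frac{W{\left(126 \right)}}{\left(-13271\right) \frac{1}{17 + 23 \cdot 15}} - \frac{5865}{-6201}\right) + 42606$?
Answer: $\frac{1168752582169}{27431157} \approx 42607.0$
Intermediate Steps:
$W{\left(r \right)} = \frac{2 r}{-90 + r}$ ($W{\left(r \right)} = \frac{r + r}{r - 90} = \frac{2 r}{-90 + r}$)
$\left(\frac{W{\left(126 \right)}}{\left(-13271\right) \frac{1}{17 + 23 \cdot 15}} - \frac{5865}{-6201}\right) + 42606 = \left(\frac{2 \cdot 126 \frac{1}{-90 + 126}}{\left(-13271\right) \frac{1}{17 + 23 \cdot 15}} - \frac{5865}{-6201}\right) + 42606 = \left(\frac{2 \cdot 126 \cdot \frac{1}{36}}{\left(-13271\right) \frac{1}{17 + 345}} - - \frac{1955}{2067}\right) + 42606 = \left(\frac{2 \cdot 126 \cdot \frac{1}{36}}{\left(-13271\right) \frac{1}{362}} + \frac{1955}{2067}\right) + 42606 = \left(\frac{7}{\left(-13271\right) \frac{1}{362}} + \frac{1955}{2067}\right) + 42606 = \left(\frac{7}{- \frac{13271}{362}} + \frac{1955}{2067}\right) + 42606 = \left(7 \left(- \frac{362}{13271}\right) + \frac{1955}{2067}\right) + 42606 = \left(- \frac{2534}{13271} + \frac{1955}{2067}\right) + 42606 = \frac{20707027}{27431157} + 42606 = \frac{1168752582169}{27431157}$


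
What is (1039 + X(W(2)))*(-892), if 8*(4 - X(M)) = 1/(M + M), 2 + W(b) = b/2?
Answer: -3721647/4 ≈ -9.3041e+5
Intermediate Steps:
W(b) = -2 + b/2
X(M) = 4 - 1/(16*M) (X(M) = 4 - 1/(8*(M + M)) = 4 - 1/(2*M)/8 = 4 - 1/(16*M))
(1039 + X(W(2)))*(-892) = (1039 + (4 - 1/(16*(-2 + (1/2)*2))))*(-892) = (1039 + (4 - 1/(16*(-2 + 1))))*(-892) = (1039 + (4 - 1/16/(-1)))*(-892) = (1039 + (4 - 1/16*(-1)))*(-892) = (1039 + (4 + 1/16))*(-892) = (1039 + 65/16)*(-892) = (16689/16)*(-892) = -3721647/4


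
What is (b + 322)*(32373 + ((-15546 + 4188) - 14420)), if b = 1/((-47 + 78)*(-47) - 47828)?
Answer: 20932225311/9857 ≈ 2.1236e+6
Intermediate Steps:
b = -1/49285 (b = 1/(31*(-47) - 47828) = 1/(-1457 - 47828) = 1/(-49285) = -1/49285 ≈ -2.0290e-5)
(b + 322)*(32373 + ((-15546 + 4188) - 14420)) = (-1/49285 + 322)*(32373 + ((-15546 + 4188) - 14420)) = 15869769*(32373 + (-11358 - 14420))/49285 = 15869769*(32373 - 25778)/49285 = (15869769/49285)*6595 = 20932225311/9857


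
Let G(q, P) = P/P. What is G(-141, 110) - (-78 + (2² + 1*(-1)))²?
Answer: -5624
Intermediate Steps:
G(q, P) = 1
G(-141, 110) - (-78 + (2² + 1*(-1)))² = 1 - (-78 + (2² + 1*(-1)))² = 1 - (-78 + (4 - 1))² = 1 - (-78 + 3)² = 1 - 1*(-75)² = 1 - 1*5625 = 1 - 5625 = -5624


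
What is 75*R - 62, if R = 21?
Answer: 1513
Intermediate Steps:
75*R - 62 = 75*21 - 62 = 1575 - 62 = 1513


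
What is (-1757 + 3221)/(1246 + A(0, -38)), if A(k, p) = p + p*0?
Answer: 183/151 ≈ 1.2119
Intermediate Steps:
A(k, p) = p (A(k, p) = p + 0 = p)
(-1757 + 3221)/(1246 + A(0, -38)) = (-1757 + 3221)/(1246 - 38) = 1464/1208 = 1464*(1/1208) = 183/151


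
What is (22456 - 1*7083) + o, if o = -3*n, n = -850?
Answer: 17923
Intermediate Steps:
o = 2550 (o = -3*(-850) = 2550)
(22456 - 1*7083) + o = (22456 - 1*7083) + 2550 = (22456 - 7083) + 2550 = 15373 + 2550 = 17923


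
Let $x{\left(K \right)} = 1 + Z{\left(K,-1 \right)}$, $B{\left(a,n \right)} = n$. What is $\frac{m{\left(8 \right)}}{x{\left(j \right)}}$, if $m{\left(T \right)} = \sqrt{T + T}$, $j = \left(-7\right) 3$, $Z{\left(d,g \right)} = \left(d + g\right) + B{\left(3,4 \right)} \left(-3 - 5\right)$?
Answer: $- \frac{4}{53} \approx -0.075472$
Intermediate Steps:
$Z{\left(d,g \right)} = -32 + d + g$ ($Z{\left(d,g \right)} = \left(d + g\right) + 4 \left(-3 - 5\right) = \left(d + g\right) + 4 \left(-8\right) = \left(d + g\right) - 32 = -32 + d + g$)
$j = -21$
$m{\left(T \right)} = \sqrt{2} \sqrt{T}$ ($m{\left(T \right)} = \sqrt{2 T} = \sqrt{2} \sqrt{T}$)
$x{\left(K \right)} = -32 + K$ ($x{\left(K \right)} = 1 - \left(33 - K\right) = 1 + \left(-33 + K\right) = -32 + K$)
$\frac{m{\left(8 \right)}}{x{\left(j \right)}} = \frac{\sqrt{2} \sqrt{8}}{-32 - 21} = \frac{\sqrt{2} \cdot 2 \sqrt{2}}{-53} = 4 \left(- \frac{1}{53}\right) = - \frac{4}{53}$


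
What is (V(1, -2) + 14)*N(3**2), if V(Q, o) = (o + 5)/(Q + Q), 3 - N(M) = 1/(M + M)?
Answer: 1643/36 ≈ 45.639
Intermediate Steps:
N(M) = 3 - 1/(2*M) (N(M) = 3 - 1/(M + M) = 3 - 1/(2*M))
V(Q, o) = (5 + o)/(2*Q) (V(Q, o) = (5 + o)/((2*Q)) = (5 + o)*(1/(2*Q)) = (5 + o)/(2*Q))
(V(1, -2) + 14)*N(3**2) = ((1/2)*(5 - 2)/1 + 14)*(3 - 1/(2*(3**2))) = ((1/2)*1*3 + 14)*(3 - 1/2/9) = (3/2 + 14)*(3 - 1/2*1/9) = 31*(3 - 1/18)/2 = (31/2)*(53/18) = 1643/36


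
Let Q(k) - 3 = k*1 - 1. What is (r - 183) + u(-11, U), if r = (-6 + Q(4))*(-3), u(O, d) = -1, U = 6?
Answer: -184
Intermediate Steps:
Q(k) = 2 + k (Q(k) = 3 + (k*1 - 1) = 3 + (k - 1) = 3 + (-1 + k) = 2 + k)
r = 0 (r = (-6 + (2 + 4))*(-3) = (-6 + 6)*(-3) = 0*(-3) = 0)
(r - 183) + u(-11, U) = (0 - 183) - 1 = -183 - 1 = -184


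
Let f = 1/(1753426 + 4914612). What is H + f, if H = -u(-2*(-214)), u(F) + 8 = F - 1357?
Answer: 6247951607/6668038 ≈ 937.00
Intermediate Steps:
u(F) = -1365 + F (u(F) = -8 + (F - 1357) = -8 + (-1357 + F) = -1365 + F)
H = 937 (H = -(-1365 - 2*(-214)) = -(-1365 + 428) = -1*(-937) = 937)
f = 1/6668038 ≈ 1.4997e-7
H + f = 937 + 1/6668038 = 6247951607/6668038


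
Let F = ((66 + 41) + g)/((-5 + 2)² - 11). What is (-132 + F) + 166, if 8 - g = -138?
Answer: -185/2 ≈ -92.500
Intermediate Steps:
g = 146 (g = 8 - 1*(-138) = 8 + 138 = 146)
F = -253/2 (F = ((66 + 41) + 146)/((-5 + 2)² - 11) = (107 + 146)/((-3)² - 11) = 253/(9 - 11) = 253/(-2) = 253*(-½) = -253/2 ≈ -126.50)
(-132 + F) + 166 = (-132 - 253/2) + 166 = -517/2 + 166 = -185/2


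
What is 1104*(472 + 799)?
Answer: 1403184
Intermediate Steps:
1104*(472 + 799) = 1104*1271 = 1403184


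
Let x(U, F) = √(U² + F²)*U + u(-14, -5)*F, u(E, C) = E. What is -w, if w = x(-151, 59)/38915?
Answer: 826/38915 + 151*√26282/38915 ≈ 0.65028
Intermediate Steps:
x(U, F) = -14*F + U*√(F² + U²) (x(U, F) = √(U² + F²)*U - 14*F = √(F² + U²)*U - 14*F = U*√(F² + U²) - 14*F = -14*F + U*√(F² + U²))
w = -826/38915 - 151*√26282/38915 (w = (-14*59 - 151*√(59² + (-151)²))/38915 = (-826 - 151*√(3481 + 22801))*(1/38915) = (-826 - 151*√26282)*(1/38915) = -826/38915 - 151*√26282/38915 ≈ -0.65028)
-w = -(-826/38915 - 151*√26282/38915) = 826/38915 + 151*√26282/38915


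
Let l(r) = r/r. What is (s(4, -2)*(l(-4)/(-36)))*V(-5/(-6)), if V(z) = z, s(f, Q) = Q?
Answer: 5/108 ≈ 0.046296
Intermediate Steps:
l(r) = 1
(s(4, -2)*(l(-4)/(-36)))*V(-5/(-6)) = (-2/(-36))*(-5/(-6)) = (-2*(-1)/36)*(-5*(-⅙)) = -2*(-1/36)*(⅚) = (1/18)*(⅚) = 5/108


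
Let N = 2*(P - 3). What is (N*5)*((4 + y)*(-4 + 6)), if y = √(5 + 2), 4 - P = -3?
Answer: 320 + 80*√7 ≈ 531.66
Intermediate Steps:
P = 7 (P = 4 - 1*(-3) = 4 + 3 = 7)
y = √7 ≈ 2.6458
N = 8 (N = 2*(7 - 3) = 2*4 = 8)
(N*5)*((4 + y)*(-4 + 6)) = (8*5)*((4 + √7)*(-4 + 6)) = 40*((4 + √7)*2) = 40*(8 + 2*√7) = 320 + 80*√7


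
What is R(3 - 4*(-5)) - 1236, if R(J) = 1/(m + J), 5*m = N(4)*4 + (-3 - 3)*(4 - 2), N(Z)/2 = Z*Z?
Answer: -285511/231 ≈ -1236.0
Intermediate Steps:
N(Z) = 2*Z² (N(Z) = 2*(Z*Z) = 2*Z²)
m = 116/5 (m = ((2*4²)*4 + (-3 - 3)*(4 - 2))/5 = ((2*16)*4 - 6*2)/5 = (32*4 - 12)/5 = (128 - 12)/5 = (⅕)*116 = 116/5 ≈ 23.200)
R(J) = 1/(116/5 + J)
R(3 - 4*(-5)) - 1236 = 5/(116 + 5*(3 - 4*(-5))) - 1236 = 5/(116 + 5*(3 + 20)) - 1236 = 5/(116 + 5*23) - 1236 = 5/(116 + 115) - 1236 = 5/231 - 1236 = -285511/231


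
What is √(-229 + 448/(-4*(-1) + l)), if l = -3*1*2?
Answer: I*√453 ≈ 21.284*I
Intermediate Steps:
l = -6 (l = -3*2 = -6)
√(-229 + 448/(-4*(-1) + l)) = √(-229 + 448/(-4*(-1) - 6)) = √(-229 + 448/(4 - 6)) = √(-229 + 448/(-2)) = √(-229 + 448*(-½)) = √(-229 - 224) = √(-453) = I*√453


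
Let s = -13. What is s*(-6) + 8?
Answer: 86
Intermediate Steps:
s*(-6) + 8 = -13*(-6) + 8 = 78 + 8 = 86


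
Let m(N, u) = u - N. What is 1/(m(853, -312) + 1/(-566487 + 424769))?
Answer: -141718/165101471 ≈ -0.00085837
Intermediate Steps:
1/(m(853, -312) + 1/(-566487 + 424769)) = 1/((-312 - 1*853) + 1/(-566487 + 424769)) = 1/((-312 - 853) + 1/(-141718)) = 1/(-1165 - 1/141718) = 1/(-165101471/141718) = -141718/165101471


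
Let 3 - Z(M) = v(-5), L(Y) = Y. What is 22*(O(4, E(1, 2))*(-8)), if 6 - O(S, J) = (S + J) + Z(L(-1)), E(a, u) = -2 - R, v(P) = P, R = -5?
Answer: 1584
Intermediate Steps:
Z(M) = 8 (Z(M) = 3 - 1*(-5) = 3 + 5 = 8)
E(a, u) = 3 (E(a, u) = -2 - 1*(-5) = -2 + 5 = 3)
O(S, J) = -2 - J - S (O(S, J) = 6 - ((S + J) + 8) = 6 - ((J + S) + 8) = 6 - (8 + J + S) = 6 + (-8 - J - S) = -2 - J - S)
22*(O(4, E(1, 2))*(-8)) = 22*((-2 - 1*3 - 1*4)*(-8)) = 22*((-2 - 3 - 4)*(-8)) = 22*(-9*(-8)) = 22*72 = 1584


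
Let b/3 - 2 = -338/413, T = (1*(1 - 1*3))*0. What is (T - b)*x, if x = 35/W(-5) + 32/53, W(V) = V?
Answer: 496296/21889 ≈ 22.673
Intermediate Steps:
T = 0 (T = (1*(1 - 3))*0 = (1*(-2))*0 = -2*0 = 0)
x = -339/53 (x = 35/(-5) + 32/53 = 35*(-⅕) + 32*(1/53) = -7 + 32/53 = -339/53 ≈ -6.3962)
b = 1464/413 (b = 6 + 3*(-338/413) = 6 - 1014/413 = 1464/413 ≈ 3.5448)
(T - b)*x = (0 - 1*1464/413)*(-339/53) = (0 - 1464/413)*(-339/53) = -1464/413*(-339/53) = 496296/21889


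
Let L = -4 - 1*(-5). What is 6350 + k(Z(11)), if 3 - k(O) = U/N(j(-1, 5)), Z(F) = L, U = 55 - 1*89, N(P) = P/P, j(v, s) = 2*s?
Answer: 6387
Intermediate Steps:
L = 1 (L = -4 + 5 = 1)
N(P) = 1
U = -34 (U = 55 - 89 = -34)
Z(F) = 1
k(O) = 37 (k(O) = 3 - (-34)/1 = 3 - (-34) = 3 - 1*(-34) = 3 + 34 = 37)
6350 + k(Z(11)) = 6350 + 37 = 6387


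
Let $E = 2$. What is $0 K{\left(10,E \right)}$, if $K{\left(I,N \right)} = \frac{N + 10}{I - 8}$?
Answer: $0$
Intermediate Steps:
$K{\left(I,N \right)} = \frac{10 + N}{-8 + I}$
$0 K{\left(10,E \right)} = 0 \frac{10 + 2}{-8 + 10} = 0 \cdot \frac{1}{2} \cdot 12 = 0 \cdot 6 = 0$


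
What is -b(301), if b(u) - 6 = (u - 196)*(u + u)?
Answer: -63216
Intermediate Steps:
b(u) = 6 + 2*u*(-196 + u) (b(u) = 6 + (u - 196)*(u + u) = 6 + (-196 + u)*(2*u) = 6 + 2*u*(-196 + u))
-b(301) = -(6 - 392*301 + 2*301**2) = -(6 - 117992 + 2*90601) = -(6 - 117992 + 181202) = -1*63216 = -63216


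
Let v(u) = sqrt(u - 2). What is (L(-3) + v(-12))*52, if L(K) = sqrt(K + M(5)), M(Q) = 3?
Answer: 52*I*sqrt(14) ≈ 194.57*I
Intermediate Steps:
v(u) = sqrt(-2 + u)
L(K) = sqrt(3 + K) (L(K) = sqrt(K + 3) = sqrt(3 + K))
(L(-3) + v(-12))*52 = (sqrt(3 - 3) + sqrt(-2 - 12))*52 = (sqrt(0) + sqrt(-14))*52 = (0 + I*sqrt(14))*52 = (I*sqrt(14))*52 = 52*I*sqrt(14)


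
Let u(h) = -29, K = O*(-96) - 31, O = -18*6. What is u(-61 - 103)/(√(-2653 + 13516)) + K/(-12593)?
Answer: -10337/12593 - 29*√1207/3621 ≈ -1.0991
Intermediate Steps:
O = -108
K = 10337 (K = -108*(-96) - 31 = 10368 - 31 = 10337)
u(-61 - 103)/(√(-2653 + 13516)) + K/(-12593) = -29/√(-2653 + 13516) + 10337/(-12593) = -29*√1207/3621 + 10337*(-1/12593) = -29*√1207/3621 - 10337/12593 = -10337/12593 - 29*√1207/3621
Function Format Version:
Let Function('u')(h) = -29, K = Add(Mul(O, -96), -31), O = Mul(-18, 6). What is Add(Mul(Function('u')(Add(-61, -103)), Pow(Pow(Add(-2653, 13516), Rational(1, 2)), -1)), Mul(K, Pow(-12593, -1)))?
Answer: Add(Rational(-10337, 12593), Mul(Rational(-29, 3621), Pow(1207, Rational(1, 2)))) ≈ -1.0991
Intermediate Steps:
O = -108
K = 10337 (K = Add(Mul(-108, -96), -31) = Add(10368, -31) = 10337)
Add(Mul(Function('u')(Add(-61, -103)), Pow(Pow(Add(-2653, 13516), Rational(1, 2)), -1)), Mul(K, Pow(-12593, -1))) = Add(Mul(-29, Pow(Pow(Add(-2653, 13516), Rational(1, 2)), -1)), Mul(10337, Pow(-12593, -1))) = Add(Mul(-29, Pow(Pow(10863, Rational(1, 2)), -1)), Mul(10337, Rational(-1, 12593))) = Add(Mul(-29, Pow(Mul(3, Pow(1207, Rational(1, 2))), -1)), Rational(-10337, 12593)) = Add(Mul(-29, Mul(Rational(1, 3621), Pow(1207, Rational(1, 2)))), Rational(-10337, 12593)) = Add(Mul(Rational(-29, 3621), Pow(1207, Rational(1, 2))), Rational(-10337, 12593)) = Add(Rational(-10337, 12593), Mul(Rational(-29, 3621), Pow(1207, Rational(1, 2))))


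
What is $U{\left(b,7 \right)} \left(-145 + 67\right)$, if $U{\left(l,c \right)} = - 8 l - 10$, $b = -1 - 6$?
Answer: $-3588$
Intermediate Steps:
$b = -7$
$U{\left(l,c \right)} = -10 - 8 l$
$U{\left(b,7 \right)} \left(-145 + 67\right) = \left(-10 - -56\right) \left(-145 + 67\right) = \left(-10 + 56\right) \left(-78\right) = 46 \left(-78\right) = -3588$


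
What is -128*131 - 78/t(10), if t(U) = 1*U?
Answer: -83879/5 ≈ -16776.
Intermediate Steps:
t(U) = U
-128*131 - 78/t(10) = -128*131 - 78/10 = -16768 - 78*1/10 = -16768 - 39/5 = -83879/5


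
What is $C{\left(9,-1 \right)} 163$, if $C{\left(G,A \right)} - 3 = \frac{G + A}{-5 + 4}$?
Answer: $-815$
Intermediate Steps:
$C{\left(G,A \right)} = 3 - A - G$ ($C{\left(G,A \right)} = 3 + \frac{G + A}{-5 + 4} = 3 + \frac{A + G}{-1} = 3 + \left(A + G\right) \left(-1\right) = 3 - \left(A + G\right) = 3 - A - G$)
$C{\left(9,-1 \right)} 163 = \left(3 - -1 - 9\right) 163 = \left(3 + 1 - 9\right) 163 = \left(-5\right) 163 = -815$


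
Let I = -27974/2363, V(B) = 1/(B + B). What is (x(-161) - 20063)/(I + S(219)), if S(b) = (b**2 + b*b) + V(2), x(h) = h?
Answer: -191157248/906545211 ≈ -0.21086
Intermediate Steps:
V(B) = 1/(2*B)
I = -27974/2363 (I = -27974*1/2363 = -27974/2363 ≈ -11.838)
S(b) = 1/4 + 2*b**2 (S(b) = (b**2 + b*b) + (1/2)/2 = (b**2 + b**2) + (1/2)*(1/2) = 2*b**2 + 1/4 = 1/4 + 2*b**2)
(x(-161) - 20063)/(I + S(219)) = (-161 - 20063)/(-27974/2363 + (1/4 + 2*219**2)) = -20224/(-27974/2363 + (1/4 + 2*47961)) = -20224/(-27974/2363 + (1/4 + 95922)) = -20224/(-27974/2363 + 383689/4) = -20224/906545211/9452 = -20224*9452/906545211 = -191157248/906545211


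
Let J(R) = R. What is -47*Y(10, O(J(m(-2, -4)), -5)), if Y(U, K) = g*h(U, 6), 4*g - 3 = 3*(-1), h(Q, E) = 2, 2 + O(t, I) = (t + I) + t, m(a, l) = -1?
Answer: 0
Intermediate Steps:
O(t, I) = -2 + I + 2*t (O(t, I) = -2 + ((t + I) + t) = -2 + ((I + t) + t) = -2 + (I + 2*t) = -2 + I + 2*t)
g = 0 (g = ¾ + (3*(-1))/4 = ¾ + (¼)*(-3) = ¾ - ¾ = 0)
Y(U, K) = 0 (Y(U, K) = 0*2 = 0)
-47*Y(10, O(J(m(-2, -4)), -5)) = -47*0 = 0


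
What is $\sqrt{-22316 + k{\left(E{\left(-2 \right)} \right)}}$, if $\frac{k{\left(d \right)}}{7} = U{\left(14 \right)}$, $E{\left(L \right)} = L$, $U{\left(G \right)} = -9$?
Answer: $i \sqrt{22379} \approx 149.6 i$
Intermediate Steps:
$k{\left(d \right)} = -63$ ($k{\left(d \right)} = 7 \left(-9\right) = -63$)
$\sqrt{-22316 + k{\left(E{\left(-2 \right)} \right)}} = \sqrt{-22316 - 63} = \sqrt{-22379} = i \sqrt{22379}$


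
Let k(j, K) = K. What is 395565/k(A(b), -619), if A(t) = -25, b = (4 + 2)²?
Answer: -395565/619 ≈ -639.04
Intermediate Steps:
b = 36 (b = 6² = 36)
395565/k(A(b), -619) = 395565/(-619) = 395565*(-1/619) = -395565/619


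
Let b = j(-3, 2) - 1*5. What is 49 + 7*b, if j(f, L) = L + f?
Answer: 7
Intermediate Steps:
b = -6 (b = (2 - 3) - 1*5 = -1 - 5 = -6)
49 + 7*b = 49 + 7*(-6) = 49 - 42 = 7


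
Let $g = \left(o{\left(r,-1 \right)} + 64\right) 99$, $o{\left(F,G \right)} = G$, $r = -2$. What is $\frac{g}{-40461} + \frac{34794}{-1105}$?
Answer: $- \frac{471563973}{14903135} \approx -31.642$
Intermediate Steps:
$g = 6237$ ($g = \left(-1 + 64\right) 99 = 63 \cdot 99 = 6237$)
$\frac{g}{-40461} + \frac{34794}{-1105} = \frac{6237}{-40461} + \frac{34794}{-1105} = 6237 \left(- \frac{1}{40461}\right) + 34794 \left(- \frac{1}{1105}\right) = - \frac{2079}{13487} - \frac{34794}{1105} = - \frac{471563973}{14903135}$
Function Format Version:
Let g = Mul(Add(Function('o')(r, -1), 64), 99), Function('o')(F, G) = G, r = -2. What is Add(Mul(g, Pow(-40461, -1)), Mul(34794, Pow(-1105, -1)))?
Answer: Rational(-471563973, 14903135) ≈ -31.642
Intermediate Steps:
g = 6237 (g = Mul(Add(-1, 64), 99) = Mul(63, 99) = 6237)
Add(Mul(g, Pow(-40461, -1)), Mul(34794, Pow(-1105, -1))) = Add(Mul(6237, Pow(-40461, -1)), Mul(34794, Pow(-1105, -1))) = Add(Mul(6237, Rational(-1, 40461)), Mul(34794, Rational(-1, 1105))) = Add(Rational(-2079, 13487), Rational(-34794, 1105)) = Rational(-471563973, 14903135)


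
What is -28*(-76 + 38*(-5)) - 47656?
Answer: -40208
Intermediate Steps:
-28*(-76 + 38*(-5)) - 47656 = -28*(-76 - 190) - 47656 = -28*(-266) - 47656 = 7448 - 47656 = -40208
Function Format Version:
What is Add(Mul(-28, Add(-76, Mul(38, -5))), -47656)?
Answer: -40208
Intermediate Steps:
Add(Mul(-28, Add(-76, Mul(38, -5))), -47656) = Add(Mul(-28, Add(-76, -190)), -47656) = Add(Mul(-28, -266), -47656) = Add(7448, -47656) = -40208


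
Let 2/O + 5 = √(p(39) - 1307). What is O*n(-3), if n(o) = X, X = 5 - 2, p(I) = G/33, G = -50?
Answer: -495/22003 - 3*I*√1424973/22003 ≈ -0.022497 - 0.16276*I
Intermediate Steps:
p(I) = -50/33
O = 2/(-5 + I*√1424973/33) (O = 2/(-5 + √(-50/33 - 1307)) = 2/(-5 + √(-43181/33)) = 2/(-5 + I*√1424973/33) ≈ -0.007499 - 0.054253*I)
X = 3
n(o) = 3
O*n(-3) = (-165/22003 - I*√1424973/22003)*3 = -495/22003 - 3*I*√1424973/22003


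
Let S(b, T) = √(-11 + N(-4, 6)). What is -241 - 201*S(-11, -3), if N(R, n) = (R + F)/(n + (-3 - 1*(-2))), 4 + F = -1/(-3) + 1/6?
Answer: -241 - 1005*I*√2/2 ≈ -241.0 - 710.64*I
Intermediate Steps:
F = -7/2 (F = -4 + (-1/(-3) + 1/6) = -4 + (-1*(-⅓) + 1*(⅙)) = -4 + (⅓ + ⅙) = -4 + ½ = -7/2 ≈ -3.5000)
N(R, n) = (-7/2 + R)/(-1 + n) (N(R, n) = (R - 7/2)/(n + (-3 - 1*(-2))) = (-7/2 + R)/(n + (-3 + 2)) = (-7/2 + R)/(n - 1) = (-7/2 + R)/(-1 + n))
S(b, T) = 5*I*√2/2 (S(b, T) = √(-11 + (-7/2 - 4)/(-1 + 6)) = √(-11 - 15/2/5) = √(-11 + (⅕)*(-15/2)) = √(-11 - 3/2) = √(-25/2) = 5*I*√2/2)
-241 - 201*S(-11, -3) = -241 - 1005*I*√2/2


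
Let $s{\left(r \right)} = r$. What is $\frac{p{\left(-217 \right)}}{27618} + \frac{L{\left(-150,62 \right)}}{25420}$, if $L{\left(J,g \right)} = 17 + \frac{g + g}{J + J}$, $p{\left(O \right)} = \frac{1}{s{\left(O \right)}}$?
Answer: $\frac{6678779}{10238222750} \approx 0.00065234$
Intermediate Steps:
$p{\left(O \right)} = \frac{1}{O}$
$L{\left(J,g \right)} = 17 + \frac{g}{J}$ ($L{\left(J,g \right)} = 17 + \frac{2 g}{2 J} = 17 + 2 g \frac{1}{2 J} = 17 + \frac{g}{J}$)
$\frac{p{\left(-217 \right)}}{27618} + \frac{L{\left(-150,62 \right)}}{25420} = \frac{1}{\left(-217\right) 27618} + \frac{17 + \frac{62}{-150}}{25420} = \left(- \frac{1}{217}\right) \frac{1}{27618} + \left(17 + 62 \left(- \frac{1}{150}\right)\right) \frac{1}{25420} = - \frac{1}{5993106} + \left(17 - \frac{31}{75}\right) \frac{1}{25420} = - \frac{1}{5993106} + \frac{1244}{75} \cdot \frac{1}{25420} = - \frac{1}{5993106} + \frac{311}{476625} = \frac{6678779}{10238222750}$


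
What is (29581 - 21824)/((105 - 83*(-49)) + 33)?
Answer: 7757/4205 ≈ 1.8447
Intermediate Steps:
(29581 - 21824)/((105 - 83*(-49)) + 33) = 7757/((105 + 4067) + 33) = 7757/(4172 + 33) = 7757/4205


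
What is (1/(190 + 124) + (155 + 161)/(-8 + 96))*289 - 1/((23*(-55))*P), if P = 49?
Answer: 10108192762/9731645 ≈ 1038.7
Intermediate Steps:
(1/(190 + 124) + (155 + 161)/(-8 + 96))*289 - 1/((23*(-55))*P) = (1/(190 + 124) + (155 + 161)/(-8 + 96))*289 - 1/((23*(-55))*49) = (1/314 + 316/88)*289 - 1/((-1265*49)) = (1/314 + 316*(1/88))*289 - 1/(-61985) = (1/314 + 79/22)*289 - 1*(-1/61985) = (6207/1727)*289 + 1/61985 = 1793823/1727 + 1/61985 = 10108192762/9731645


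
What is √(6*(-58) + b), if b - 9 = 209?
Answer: I*√130 ≈ 11.402*I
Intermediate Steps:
b = 218 (b = 9 + 209 = 218)
√(6*(-58) + b) = √(6*(-58) + 218) = √(-348 + 218) = √(-130) = I*√130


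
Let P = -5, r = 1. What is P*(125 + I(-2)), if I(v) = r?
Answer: -630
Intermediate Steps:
I(v) = 1
P*(125 + I(-2)) = -5*(125 + 1) = -5*126 = -630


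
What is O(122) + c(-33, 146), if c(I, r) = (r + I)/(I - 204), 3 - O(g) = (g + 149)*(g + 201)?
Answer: -20744723/237 ≈ -87531.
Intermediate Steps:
O(g) = 3 - (149 + g)*(201 + g) (O(g) = 3 - (g + 149)*(g + 201) = 3 - (149 + g)*(201 + g))
c(I, r) = (I + r)/(-204 + I)
O(122) + c(-33, 146) = (-29946 - 1*122**2 - 350*122) + (-33 + 146)/(-204 - 33) = (-29946 - 1*14884 - 42700) + 113/(-237) = (-29946 - 14884 - 42700) - 1/237*113 = -87530 - 113/237 = -20744723/237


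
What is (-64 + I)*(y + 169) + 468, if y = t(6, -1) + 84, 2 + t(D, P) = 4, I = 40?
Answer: -5652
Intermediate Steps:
t(D, P) = 2 (t(D, P) = -2 + 4 = 2)
y = 86 (y = 2 + 84 = 86)
(-64 + I)*(y + 169) + 468 = (-64 + 40)*(86 + 169) + 468 = -24*255 + 468 = -6120 + 468 = -5652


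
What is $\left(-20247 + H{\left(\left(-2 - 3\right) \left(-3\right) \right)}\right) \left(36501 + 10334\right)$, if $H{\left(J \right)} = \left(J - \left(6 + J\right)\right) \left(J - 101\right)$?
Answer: $-924101385$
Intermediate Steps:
$H{\left(J \right)} = 606 - 6 J$ ($H{\left(J \right)} = - 6 \left(-101 + J\right) = 606 - 6 J$)
$\left(-20247 + H{\left(\left(-2 - 3\right) \left(-3\right) \right)}\right) \left(36501 + 10334\right) = \left(-20247 + \left(606 - 6 \left(-2 - 3\right) \left(-3\right)\right)\right) \left(36501 + 10334\right) = \left(-20247 + \left(606 - 6 \left(\left(-5\right) \left(-3\right)\right)\right)\right) 46835 = \left(-20247 + \left(606 - 90\right)\right) 46835 = \left(-20247 + 516\right) 46835 = \left(-19731\right) 46835 = -924101385$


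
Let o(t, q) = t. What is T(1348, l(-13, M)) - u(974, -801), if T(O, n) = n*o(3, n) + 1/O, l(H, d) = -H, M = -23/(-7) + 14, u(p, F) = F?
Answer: 1132321/1348 ≈ 840.00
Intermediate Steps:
M = 121/7 (M = -23*(-⅐) + 14 = 23/7 + 14 = 121/7 ≈ 17.286)
T(O, n) = 1/O + 3*n (T(O, n) = n*3 + 1/O = 3*n + 1/O = 1/O + 3*n)
T(1348, l(-13, M)) - u(974, -801) = (1/1348 + 3*(-1*(-13))) - 1*(-801) = (1/1348 + 3*13) + 801 = (1/1348 + 39) + 801 = 52573/1348 + 801 = 1132321/1348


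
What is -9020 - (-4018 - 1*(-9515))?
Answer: -14517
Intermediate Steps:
-9020 - (-4018 - 1*(-9515)) = -9020 - (-4018 + 9515) = -9020 - 1*5497 = -9020 - 5497 = -14517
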